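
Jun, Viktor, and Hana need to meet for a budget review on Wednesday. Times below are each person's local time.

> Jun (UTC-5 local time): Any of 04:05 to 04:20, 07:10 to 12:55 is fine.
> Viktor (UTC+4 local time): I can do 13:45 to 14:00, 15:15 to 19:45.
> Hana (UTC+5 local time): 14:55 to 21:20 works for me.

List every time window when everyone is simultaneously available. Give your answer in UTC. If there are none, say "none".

12:10-15:45

Jun in UTC: 09:05-09:20, 12:10-17:55 (add 5h to convert from UTC-5).
Viktor in UTC: 09:45-10:00, 11:15-15:45 (subtract 4h to convert from UTC+4).
Hana in UTC: 09:55-16:20 (subtract 5h to convert from UTC+5).
Jun ∩ Viktor: 12:10-15:45.
Jun ∩ Viktor ∩ Hana: 12:10-15:45.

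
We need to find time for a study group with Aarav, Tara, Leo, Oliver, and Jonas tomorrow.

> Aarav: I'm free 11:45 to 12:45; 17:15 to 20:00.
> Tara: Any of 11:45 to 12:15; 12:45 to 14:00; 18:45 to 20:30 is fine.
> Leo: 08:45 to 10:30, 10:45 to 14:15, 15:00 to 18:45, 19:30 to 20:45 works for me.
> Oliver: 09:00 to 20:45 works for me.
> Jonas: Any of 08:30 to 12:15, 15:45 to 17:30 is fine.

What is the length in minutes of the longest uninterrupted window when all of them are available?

Aarav ∩ Tara: 11:45-12:15, 18:45-20:00.
Aarav ∩ Tara ∩ Leo: 11:45-12:15, 19:30-20:00.
Aarav ∩ Tara ∩ Leo ∩ Oliver: 11:45-12:15, 19:30-20:00.
Aarav ∩ Tara ∩ Leo ∩ Oliver ∩ Jonas: 11:45-12:15.
So the common availability across everyone is 11:45-12:15.
The longest is 11:45-12:15 at 30 minutes.

30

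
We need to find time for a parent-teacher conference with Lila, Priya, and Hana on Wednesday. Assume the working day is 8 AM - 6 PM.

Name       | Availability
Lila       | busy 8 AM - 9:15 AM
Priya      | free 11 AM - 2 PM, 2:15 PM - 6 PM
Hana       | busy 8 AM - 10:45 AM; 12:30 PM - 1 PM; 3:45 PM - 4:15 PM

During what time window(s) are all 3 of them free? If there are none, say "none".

Lila free: 09:15-18:00 (invert busy blocks within the working day).
Priya free: 11:00-14:00, 14:15-18:00.
Hana free: 10:45-12:30, 13:00-15:45, 16:15-18:00 (invert busy blocks within the working day).
Lila ∩ Priya: 11:00-14:00, 14:15-18:00.
Lila ∩ Priya ∩ Hana: 11:00-12:30, 13:00-14:00, 14:15-15:45, 16:15-18:00.
Those are the intersection windows.

11:00-12:30, 13:00-14:00, 14:15-15:45, 16:15-18:00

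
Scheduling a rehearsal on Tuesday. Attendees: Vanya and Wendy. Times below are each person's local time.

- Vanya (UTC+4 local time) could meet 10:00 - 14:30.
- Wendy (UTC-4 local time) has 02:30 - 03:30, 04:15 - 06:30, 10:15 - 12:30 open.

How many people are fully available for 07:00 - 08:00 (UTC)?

1

Vanya in UTC: 06:00-10:30 (subtract 4h to convert from UTC+4).
Wendy in UTC: 06:30-07:30, 08:15-10:30, 14:15-16:30 (add 4h to convert from UTC-4).
Vanya can make the full 07:00-08:00 slot — that's 1.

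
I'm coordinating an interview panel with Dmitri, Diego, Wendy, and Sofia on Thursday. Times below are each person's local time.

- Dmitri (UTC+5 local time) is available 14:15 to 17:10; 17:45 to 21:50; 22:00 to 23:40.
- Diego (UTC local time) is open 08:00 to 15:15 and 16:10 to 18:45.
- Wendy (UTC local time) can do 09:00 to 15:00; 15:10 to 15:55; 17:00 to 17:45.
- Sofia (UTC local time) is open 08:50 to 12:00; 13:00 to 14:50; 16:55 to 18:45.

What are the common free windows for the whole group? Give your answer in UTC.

09:15-12:00, 13:00-14:50, 17:00-17:45

Dmitri in UTC: 09:15-12:10, 12:45-16:50, 17:00-18:40 (subtract 5h to convert from UTC+5).
Diego in UTC: 08:00-15:15, 16:10-18:45.
Wendy in UTC: 09:00-15:00, 15:10-15:55, 17:00-17:45.
Sofia in UTC: 08:50-12:00, 13:00-14:50, 16:55-18:45.
Dmitri ∩ Diego: 09:15-12:10, 12:45-15:15, 16:10-16:50, 17:00-18:40.
Dmitri ∩ Diego ∩ Wendy: 09:15-12:10, 12:45-15:00, 15:10-15:15, 17:00-17:45.
Dmitri ∩ Diego ∩ Wendy ∩ Sofia: 09:15-12:00, 13:00-14:50, 17:00-17:45.
So the common availability across everyone is 09:15-12:00, 13:00-14:50, 17:00-17:45.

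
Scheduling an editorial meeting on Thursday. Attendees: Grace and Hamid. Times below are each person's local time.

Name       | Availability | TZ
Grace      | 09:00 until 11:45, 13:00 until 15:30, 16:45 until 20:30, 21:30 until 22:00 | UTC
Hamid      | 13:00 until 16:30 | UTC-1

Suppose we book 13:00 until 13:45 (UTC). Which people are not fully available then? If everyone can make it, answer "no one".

Hamid

Grace in UTC: 09:00-11:45, 13:00-15:30, 16:45-20:30, 21:30-22:00.
Hamid in UTC: 14:00-17:30 (add 1h to convert from UTC-1).
Grace: free for 13:00-13:45. Hamid: not fully free for 13:00-13:45.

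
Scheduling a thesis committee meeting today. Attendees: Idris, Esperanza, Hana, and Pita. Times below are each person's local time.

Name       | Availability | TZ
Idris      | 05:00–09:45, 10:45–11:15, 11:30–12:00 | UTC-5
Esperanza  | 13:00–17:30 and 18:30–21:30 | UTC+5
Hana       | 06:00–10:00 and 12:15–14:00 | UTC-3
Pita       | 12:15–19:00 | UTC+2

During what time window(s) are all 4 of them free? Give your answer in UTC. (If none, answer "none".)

Idris in UTC: 10:00-14:45, 15:45-16:15, 16:30-17:00 (add 5h to convert from UTC-5).
Esperanza in UTC: 08:00-12:30, 13:30-16:30 (subtract 5h to convert from UTC+5).
Hana in UTC: 09:00-13:00, 15:15-17:00 (add 3h to convert from UTC-3).
Pita in UTC: 10:15-17:00 (subtract 2h to convert from UTC+2).
Idris ∩ Esperanza: 10:00-12:30, 13:30-14:45, 15:45-16:15.
Idris ∩ Esperanza ∩ Hana: 10:00-12:30, 15:45-16:15.
Idris ∩ Esperanza ∩ Hana ∩ Pita: 10:15-12:30, 15:45-16:15.
Those are the intersection windows.

10:15-12:30, 15:45-16:15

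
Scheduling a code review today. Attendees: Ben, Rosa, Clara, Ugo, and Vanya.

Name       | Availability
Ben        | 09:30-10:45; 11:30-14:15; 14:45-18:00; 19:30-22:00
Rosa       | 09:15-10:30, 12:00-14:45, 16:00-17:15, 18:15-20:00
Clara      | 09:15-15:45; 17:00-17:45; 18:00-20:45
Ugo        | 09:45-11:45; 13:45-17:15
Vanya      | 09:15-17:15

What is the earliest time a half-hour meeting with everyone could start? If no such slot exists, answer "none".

Ben ∩ Rosa: 09:30-10:30, 12:00-14:15, 16:00-17:15, 19:30-20:00.
Ben ∩ Rosa ∩ Clara: 09:30-10:30, 12:00-14:15, 17:00-17:15, 19:30-20:00.
Ben ∩ Rosa ∩ Clara ∩ Ugo: 09:45-10:30, 13:45-14:15, 17:00-17:15.
Ben ∩ Rosa ∩ Clara ∩ Ugo ∩ Vanya: 09:45-10:30, 13:45-14:15, 17:00-17:15.
The first common window of at least 30 minutes is 09:45-10:30, so the earliest start is 09:45.

09:45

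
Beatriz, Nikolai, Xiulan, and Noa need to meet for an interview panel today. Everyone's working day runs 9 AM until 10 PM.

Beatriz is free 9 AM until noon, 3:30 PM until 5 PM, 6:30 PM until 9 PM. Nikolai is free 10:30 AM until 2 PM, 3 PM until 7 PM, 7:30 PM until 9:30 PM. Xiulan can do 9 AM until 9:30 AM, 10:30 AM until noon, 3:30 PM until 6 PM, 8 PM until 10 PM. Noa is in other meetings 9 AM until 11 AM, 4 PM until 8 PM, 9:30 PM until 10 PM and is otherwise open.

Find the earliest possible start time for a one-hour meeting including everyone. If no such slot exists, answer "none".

Beatriz free: 09:00-12:00, 15:30-17:00, 18:30-21:00.
Nikolai free: 10:30-14:00, 15:00-19:00, 19:30-21:30.
Xiulan free: 09:00-09:30, 10:30-12:00, 15:30-18:00, 20:00-22:00.
Noa free: 11:00-16:00, 20:00-21:30 (invert busy blocks within the working day).
Beatriz ∩ Nikolai: 10:30-12:00, 15:30-17:00, 18:30-19:00, 19:30-21:00.
Beatriz ∩ Nikolai ∩ Xiulan: 10:30-12:00, 15:30-17:00, 20:00-21:00.
Beatriz ∩ Nikolai ∩ Xiulan ∩ Noa: 11:00-12:00, 15:30-16:00, 20:00-21:00.
The first common window of at least 60 minutes is 11:00-12:00, so the earliest start is 11:00.

11:00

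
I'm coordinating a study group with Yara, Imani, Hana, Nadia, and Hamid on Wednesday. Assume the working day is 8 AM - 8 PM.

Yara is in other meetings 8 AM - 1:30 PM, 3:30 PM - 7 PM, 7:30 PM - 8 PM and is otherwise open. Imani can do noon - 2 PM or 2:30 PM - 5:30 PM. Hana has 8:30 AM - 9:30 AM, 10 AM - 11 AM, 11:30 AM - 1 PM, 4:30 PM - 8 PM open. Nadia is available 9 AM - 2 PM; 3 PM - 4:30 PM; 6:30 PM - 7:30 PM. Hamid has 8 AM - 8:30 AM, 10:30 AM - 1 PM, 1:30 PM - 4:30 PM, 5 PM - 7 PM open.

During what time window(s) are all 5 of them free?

Yara free: 13:30-15:30, 19:00-19:30 (invert busy blocks within the working day).
Imani free: 12:00-14:00, 14:30-17:30.
Hana free: 08:30-09:30, 10:00-11:00, 11:30-13:00, 16:30-20:00.
Nadia free: 09:00-14:00, 15:00-16:30, 18:30-19:30.
Hamid free: 08:00-08:30, 10:30-13:00, 13:30-16:30, 17:00-19:00.
Yara ∩ Imani: 13:30-14:00, 14:30-15:30.
Yara ∩ Imani ∩ Hana: ∅.
Yara ∩ Imani ∩ Hana ∩ Nadia: ∅.
Yara ∩ Imani ∩ Hana ∩ Nadia ∩ Hamid: ∅.
There is no time when everyone is free.

none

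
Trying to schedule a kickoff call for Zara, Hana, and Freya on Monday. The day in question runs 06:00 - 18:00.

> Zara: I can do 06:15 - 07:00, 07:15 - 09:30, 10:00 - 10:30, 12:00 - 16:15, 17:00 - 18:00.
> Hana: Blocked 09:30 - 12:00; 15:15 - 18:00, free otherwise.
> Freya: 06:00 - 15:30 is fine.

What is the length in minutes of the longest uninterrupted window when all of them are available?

195

Zara free: 06:15-07:00, 07:15-09:30, 10:00-10:30, 12:00-16:15, 17:00-18:00.
Hana free: 06:00-09:30, 12:00-15:15 (invert busy blocks within the working day).
Freya free: 06:00-15:30.
Zara ∩ Hana: 06:15-07:00, 07:15-09:30, 12:00-15:15.
Zara ∩ Hana ∩ Freya: 06:15-07:00, 07:15-09:30, 12:00-15:15.
The longest is 12:00-15:15 at 195 minutes.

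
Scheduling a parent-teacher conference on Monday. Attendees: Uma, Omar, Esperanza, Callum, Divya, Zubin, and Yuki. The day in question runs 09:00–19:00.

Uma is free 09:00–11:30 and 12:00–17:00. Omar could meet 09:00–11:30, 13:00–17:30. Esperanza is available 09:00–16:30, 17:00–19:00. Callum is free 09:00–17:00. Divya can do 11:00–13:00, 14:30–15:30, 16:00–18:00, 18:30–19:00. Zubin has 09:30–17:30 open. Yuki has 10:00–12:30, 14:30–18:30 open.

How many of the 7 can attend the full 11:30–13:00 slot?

Esperanza, Callum, Divya, and Zubin can make the full 11:30-13:00 slot — that's 4.

4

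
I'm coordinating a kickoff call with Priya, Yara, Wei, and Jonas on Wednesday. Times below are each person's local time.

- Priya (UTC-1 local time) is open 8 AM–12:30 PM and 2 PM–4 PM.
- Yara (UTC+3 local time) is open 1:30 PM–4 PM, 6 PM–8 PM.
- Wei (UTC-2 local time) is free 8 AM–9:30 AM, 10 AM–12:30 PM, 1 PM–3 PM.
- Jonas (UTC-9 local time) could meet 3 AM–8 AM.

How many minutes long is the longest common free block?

Priya in UTC: 09:00-13:30, 15:00-17:00 (add 1h to convert from UTC-1).
Yara in UTC: 10:30-13:00, 15:00-17:00 (subtract 3h to convert from UTC+3).
Wei in UTC: 10:00-11:30, 12:00-14:30, 15:00-17:00 (add 2h to convert from UTC-2).
Jonas in UTC: 12:00-17:00 (add 9h to convert from UTC-9).
Priya ∩ Yara: 10:30-13:00, 15:00-17:00.
Priya ∩ Yara ∩ Wei: 10:30-11:30, 12:00-13:00, 15:00-17:00.
Priya ∩ Yara ∩ Wei ∩ Jonas: 12:00-13:00, 15:00-17:00.
The longest is 15:00-17:00 at 120 minutes.

120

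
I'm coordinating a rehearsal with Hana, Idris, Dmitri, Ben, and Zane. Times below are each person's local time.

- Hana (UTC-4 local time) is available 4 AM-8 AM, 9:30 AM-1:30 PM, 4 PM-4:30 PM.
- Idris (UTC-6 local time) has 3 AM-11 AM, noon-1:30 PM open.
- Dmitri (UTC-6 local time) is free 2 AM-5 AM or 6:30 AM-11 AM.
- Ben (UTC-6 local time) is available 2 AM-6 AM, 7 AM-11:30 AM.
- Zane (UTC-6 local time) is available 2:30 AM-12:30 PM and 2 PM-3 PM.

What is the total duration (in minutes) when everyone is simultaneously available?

330

Hana in UTC: 08:00-12:00, 13:30-17:30, 20:00-20:30 (add 4h to convert from UTC-4).
Idris in UTC: 09:00-17:00, 18:00-19:30 (add 6h to convert from UTC-6).
Dmitri in UTC: 08:00-11:00, 12:30-17:00 (add 6h to convert from UTC-6).
Ben in UTC: 08:00-12:00, 13:00-17:30 (add 6h to convert from UTC-6).
Zane in UTC: 08:30-18:30, 20:00-21:00 (add 6h to convert from UTC-6).
Hana ∩ Idris: 09:00-12:00, 13:30-17:00.
Hana ∩ Idris ∩ Dmitri: 09:00-11:00, 13:30-17:00.
Hana ∩ Idris ∩ Dmitri ∩ Ben: 09:00-11:00, 13:30-17:00.
Hana ∩ Idris ∩ Dmitri ∩ Ben ∩ Zane: 09:00-11:00, 13:30-17:00.
Summing the common windows: 120 + 210 = 330 minutes.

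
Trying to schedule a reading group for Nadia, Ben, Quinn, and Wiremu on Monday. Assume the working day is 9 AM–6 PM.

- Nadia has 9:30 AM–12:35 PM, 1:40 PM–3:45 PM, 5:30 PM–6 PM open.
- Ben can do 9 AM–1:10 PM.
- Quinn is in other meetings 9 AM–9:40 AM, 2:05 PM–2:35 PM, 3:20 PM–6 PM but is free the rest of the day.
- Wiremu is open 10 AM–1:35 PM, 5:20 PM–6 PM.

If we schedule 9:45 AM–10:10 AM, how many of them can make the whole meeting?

Nadia free: 09:30-12:35, 13:40-15:45, 17:30-18:00.
Ben free: 09:00-13:10.
Quinn free: 09:40-14:05, 14:35-15:20 (invert busy blocks within the working day).
Wiremu free: 10:00-13:35, 17:20-18:00.
Nadia, Ben, and Quinn can make the full 09:45-10:10 slot — that's 3.

3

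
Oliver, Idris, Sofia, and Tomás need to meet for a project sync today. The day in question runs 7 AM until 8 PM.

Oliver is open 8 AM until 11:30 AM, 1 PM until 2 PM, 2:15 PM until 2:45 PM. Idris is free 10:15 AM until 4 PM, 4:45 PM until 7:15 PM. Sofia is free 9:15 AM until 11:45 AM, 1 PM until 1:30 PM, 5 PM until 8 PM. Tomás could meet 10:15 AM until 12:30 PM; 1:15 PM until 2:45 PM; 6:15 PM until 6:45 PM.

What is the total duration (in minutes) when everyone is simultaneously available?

90

Oliver ∩ Idris: 10:15-11:30, 13:00-14:00, 14:15-14:45.
Oliver ∩ Idris ∩ Sofia: 10:15-11:30, 13:00-13:30.
Oliver ∩ Idris ∩ Sofia ∩ Tomás: 10:15-11:30, 13:15-13:30.
Summing the common windows: 75 + 15 = 90 minutes.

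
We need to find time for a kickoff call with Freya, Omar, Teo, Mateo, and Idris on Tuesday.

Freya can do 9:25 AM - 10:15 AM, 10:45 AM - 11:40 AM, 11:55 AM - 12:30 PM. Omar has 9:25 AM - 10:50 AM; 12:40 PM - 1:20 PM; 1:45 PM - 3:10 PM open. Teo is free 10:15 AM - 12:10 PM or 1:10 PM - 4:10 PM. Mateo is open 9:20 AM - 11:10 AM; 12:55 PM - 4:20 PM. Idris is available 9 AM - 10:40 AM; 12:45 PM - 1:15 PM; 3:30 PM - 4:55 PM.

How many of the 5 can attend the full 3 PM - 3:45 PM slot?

Teo and Mateo can make the full 15:00-15:45 slot — that's 2.

2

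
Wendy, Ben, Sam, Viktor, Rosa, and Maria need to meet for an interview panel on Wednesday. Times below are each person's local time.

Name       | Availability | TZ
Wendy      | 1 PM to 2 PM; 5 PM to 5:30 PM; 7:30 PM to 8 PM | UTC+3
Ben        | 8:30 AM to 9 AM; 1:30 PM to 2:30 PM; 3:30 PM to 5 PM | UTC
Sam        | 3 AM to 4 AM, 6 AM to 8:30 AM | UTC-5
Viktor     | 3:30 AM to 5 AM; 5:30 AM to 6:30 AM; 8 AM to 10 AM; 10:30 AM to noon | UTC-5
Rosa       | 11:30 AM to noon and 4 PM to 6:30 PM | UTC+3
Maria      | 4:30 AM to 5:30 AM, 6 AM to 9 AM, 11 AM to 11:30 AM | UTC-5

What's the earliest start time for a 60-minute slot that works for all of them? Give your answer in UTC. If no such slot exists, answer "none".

Wendy in UTC: 10:00-11:00, 14:00-14:30, 16:30-17:00 (subtract 3h to convert from UTC+3).
Ben in UTC: 08:30-09:00, 13:30-14:30, 15:30-17:00.
Sam in UTC: 08:00-09:00, 11:00-13:30 (add 5h to convert from UTC-5).
Viktor in UTC: 08:30-10:00, 10:30-11:30, 13:00-15:00, 15:30-17:00 (add 5h to convert from UTC-5).
Rosa in UTC: 08:30-09:00, 13:00-15:30 (subtract 3h to convert from UTC+3).
Maria in UTC: 09:30-10:30, 11:00-14:00, 16:00-16:30 (add 5h to convert from UTC-5).
Wendy ∩ Ben: 14:00-14:30, 16:30-17:00.
Wendy ∩ Ben ∩ Sam: ∅.
Wendy ∩ Ben ∩ Sam ∩ Viktor: ∅.
Wendy ∩ Ben ∩ Sam ∩ Viktor ∩ Rosa: ∅.
Wendy ∩ Ben ∩ Sam ∩ Viktor ∩ Rosa ∩ Maria: ∅.
There is no time when everyone is free.
No common window is at least 60 minutes long.

none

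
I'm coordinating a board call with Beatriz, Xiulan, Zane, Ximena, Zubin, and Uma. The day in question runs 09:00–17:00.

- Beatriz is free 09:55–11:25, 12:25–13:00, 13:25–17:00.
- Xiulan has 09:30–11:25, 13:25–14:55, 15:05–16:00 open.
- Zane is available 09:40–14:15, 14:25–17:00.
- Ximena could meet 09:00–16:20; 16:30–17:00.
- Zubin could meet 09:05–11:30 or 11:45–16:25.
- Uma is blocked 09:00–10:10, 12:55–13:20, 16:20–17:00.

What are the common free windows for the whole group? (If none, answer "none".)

10:10-11:25, 13:25-14:15, 14:25-14:55, 15:05-16:00

Beatriz free: 09:55-11:25, 12:25-13:00, 13:25-17:00.
Xiulan free: 09:30-11:25, 13:25-14:55, 15:05-16:00.
Zane free: 09:40-14:15, 14:25-17:00.
Ximena free: 09:00-16:20, 16:30-17:00.
Zubin free: 09:05-11:30, 11:45-16:25.
Uma free: 10:10-12:55, 13:20-16:20 (invert busy blocks within the working day).
Beatriz ∩ Xiulan: 09:55-11:25, 13:25-14:55, 15:05-16:00.
Beatriz ∩ Xiulan ∩ Zane: 09:55-11:25, 13:25-14:15, 14:25-14:55, 15:05-16:00.
Beatriz ∩ Xiulan ∩ Zane ∩ Ximena: 09:55-11:25, 13:25-14:15, 14:25-14:55, 15:05-16:00.
Beatriz ∩ Xiulan ∩ Zane ∩ Ximena ∩ Zubin: 09:55-11:25, 13:25-14:15, 14:25-14:55, 15:05-16:00.
Beatriz ∩ Xiulan ∩ Zane ∩ Ximena ∩ Zubin ∩ Uma: 10:10-11:25, 13:25-14:15, 14:25-14:55, 15:05-16:00.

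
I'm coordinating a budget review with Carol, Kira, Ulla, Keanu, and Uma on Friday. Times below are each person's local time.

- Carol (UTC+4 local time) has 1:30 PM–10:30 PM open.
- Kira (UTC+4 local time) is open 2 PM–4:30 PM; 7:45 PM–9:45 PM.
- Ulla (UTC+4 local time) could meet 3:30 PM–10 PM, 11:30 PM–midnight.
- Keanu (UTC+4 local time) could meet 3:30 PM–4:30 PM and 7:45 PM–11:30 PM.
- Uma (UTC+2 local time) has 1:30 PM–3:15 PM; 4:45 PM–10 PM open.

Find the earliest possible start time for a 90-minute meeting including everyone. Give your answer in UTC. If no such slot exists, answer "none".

15:45

Carol in UTC: 09:30-18:30 (subtract 4h to convert from UTC+4).
Kira in UTC: 10:00-12:30, 15:45-17:45 (subtract 4h to convert from UTC+4).
Ulla in UTC: 11:30-18:00, 19:30-20:00 (subtract 4h to convert from UTC+4).
Keanu in UTC: 11:30-12:30, 15:45-19:30 (subtract 4h to convert from UTC+4).
Uma in UTC: 11:30-13:15, 14:45-20:00 (subtract 2h to convert from UTC+2).
Carol ∩ Kira: 10:00-12:30, 15:45-17:45.
Carol ∩ Kira ∩ Ulla: 11:30-12:30, 15:45-17:45.
Carol ∩ Kira ∩ Ulla ∩ Keanu: 11:30-12:30, 15:45-17:45.
Carol ∩ Kira ∩ Ulla ∩ Keanu ∩ Uma: 11:30-12:30, 15:45-17:45.
The first common window of at least 90 minutes is 15:45-17:45, so the earliest start is 15:45.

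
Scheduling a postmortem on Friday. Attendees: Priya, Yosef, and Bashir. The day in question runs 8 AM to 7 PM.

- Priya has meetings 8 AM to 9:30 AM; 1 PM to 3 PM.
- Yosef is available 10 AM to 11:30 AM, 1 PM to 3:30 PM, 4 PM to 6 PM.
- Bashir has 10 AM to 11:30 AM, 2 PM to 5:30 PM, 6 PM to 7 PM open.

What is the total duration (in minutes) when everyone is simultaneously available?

Priya free: 09:30-13:00, 15:00-19:00 (invert busy blocks within the working day).
Yosef free: 10:00-11:30, 13:00-15:30, 16:00-18:00.
Bashir free: 10:00-11:30, 14:00-17:30, 18:00-19:00.
Priya ∩ Yosef: 10:00-11:30, 15:00-15:30, 16:00-18:00.
Priya ∩ Yosef ∩ Bashir: 10:00-11:30, 15:00-15:30, 16:00-17:30.
Summing the common windows: 90 + 30 + 90 = 210 minutes.

210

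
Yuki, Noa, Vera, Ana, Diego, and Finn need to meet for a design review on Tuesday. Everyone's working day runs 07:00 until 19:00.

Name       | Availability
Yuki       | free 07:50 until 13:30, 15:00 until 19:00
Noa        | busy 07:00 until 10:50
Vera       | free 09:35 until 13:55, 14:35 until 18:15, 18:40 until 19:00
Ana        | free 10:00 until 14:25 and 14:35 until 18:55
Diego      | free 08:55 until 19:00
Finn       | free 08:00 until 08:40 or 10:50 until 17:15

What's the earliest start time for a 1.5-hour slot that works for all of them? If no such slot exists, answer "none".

Yuki free: 07:50-13:30, 15:00-19:00.
Noa free: 10:50-19:00 (invert busy blocks within the working day).
Vera free: 09:35-13:55, 14:35-18:15, 18:40-19:00.
Ana free: 10:00-14:25, 14:35-18:55.
Diego free: 08:55-19:00.
Finn free: 08:00-08:40, 10:50-17:15.
Yuki ∩ Noa: 10:50-13:30, 15:00-19:00.
Yuki ∩ Noa ∩ Vera: 10:50-13:30, 15:00-18:15, 18:40-19:00.
Yuki ∩ Noa ∩ Vera ∩ Ana: 10:50-13:30, 15:00-18:15, 18:40-18:55.
Yuki ∩ Noa ∩ Vera ∩ Ana ∩ Diego: 10:50-13:30, 15:00-18:15, 18:40-18:55.
Yuki ∩ Noa ∩ Vera ∩ Ana ∩ Diego ∩ Finn: 10:50-13:30, 15:00-17:15.
The first common window of at least 90 minutes is 10:50-13:30, so the earliest start is 10:50.

10:50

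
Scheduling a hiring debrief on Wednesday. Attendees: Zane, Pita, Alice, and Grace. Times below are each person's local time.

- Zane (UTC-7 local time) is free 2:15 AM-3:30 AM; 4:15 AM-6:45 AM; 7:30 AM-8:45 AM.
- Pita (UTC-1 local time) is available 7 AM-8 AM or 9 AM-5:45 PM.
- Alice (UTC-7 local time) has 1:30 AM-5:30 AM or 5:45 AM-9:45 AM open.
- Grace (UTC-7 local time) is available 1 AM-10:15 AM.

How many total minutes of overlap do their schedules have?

Zane in UTC: 09:15-10:30, 11:15-13:45, 14:30-15:45 (add 7h to convert from UTC-7).
Pita in UTC: 08:00-09:00, 10:00-18:45 (add 1h to convert from UTC-1).
Alice in UTC: 08:30-12:30, 12:45-16:45 (add 7h to convert from UTC-7).
Grace in UTC: 08:00-17:15 (add 7h to convert from UTC-7).
Zane ∩ Pita: 10:00-10:30, 11:15-13:45, 14:30-15:45.
Zane ∩ Pita ∩ Alice: 10:00-10:30, 11:15-12:30, 12:45-13:45, 14:30-15:45.
Zane ∩ Pita ∩ Alice ∩ Grace: 10:00-10:30, 11:15-12:30, 12:45-13:45, 14:30-15:45.
Summing the common windows: 30 + 75 + 60 + 75 = 240 minutes.

240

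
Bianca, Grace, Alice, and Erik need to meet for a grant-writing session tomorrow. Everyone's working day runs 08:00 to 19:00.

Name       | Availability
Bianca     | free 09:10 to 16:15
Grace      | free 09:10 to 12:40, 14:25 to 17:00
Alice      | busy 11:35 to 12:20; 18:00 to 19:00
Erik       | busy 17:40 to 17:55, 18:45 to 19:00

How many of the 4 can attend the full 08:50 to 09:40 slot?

2

Bianca free: 09:10-16:15.
Grace free: 09:10-12:40, 14:25-17:00.
Alice free: 08:00-11:35, 12:20-18:00 (invert busy blocks within the working day).
Erik free: 08:00-17:40, 17:55-18:45 (invert busy blocks within the working day).
Alice and Erik can make the full 08:50-09:40 slot — that's 2.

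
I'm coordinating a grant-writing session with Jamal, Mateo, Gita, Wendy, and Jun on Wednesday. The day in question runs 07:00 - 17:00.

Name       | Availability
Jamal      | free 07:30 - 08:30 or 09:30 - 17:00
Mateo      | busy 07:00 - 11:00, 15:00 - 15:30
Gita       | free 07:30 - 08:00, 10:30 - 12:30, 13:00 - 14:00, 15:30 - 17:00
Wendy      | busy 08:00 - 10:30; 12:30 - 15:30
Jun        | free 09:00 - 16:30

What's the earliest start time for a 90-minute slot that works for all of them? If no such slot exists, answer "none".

Jamal free: 07:30-08:30, 09:30-17:00.
Mateo free: 11:00-15:00, 15:30-17:00 (invert busy blocks within the working day).
Gita free: 07:30-08:00, 10:30-12:30, 13:00-14:00, 15:30-17:00.
Wendy free: 07:00-08:00, 10:30-12:30, 15:30-17:00 (invert busy blocks within the working day).
Jun free: 09:00-16:30.
Jamal ∩ Mateo: 11:00-15:00, 15:30-17:00.
Jamal ∩ Mateo ∩ Gita: 11:00-12:30, 13:00-14:00, 15:30-17:00.
Jamal ∩ Mateo ∩ Gita ∩ Wendy: 11:00-12:30, 15:30-17:00.
Jamal ∩ Mateo ∩ Gita ∩ Wendy ∩ Jun: 11:00-12:30, 15:30-16:30.
So the common availability across everyone is 11:00-12:30, 15:30-16:30.
The first common window of at least 90 minutes is 11:00-12:30, so the earliest start is 11:00.

11:00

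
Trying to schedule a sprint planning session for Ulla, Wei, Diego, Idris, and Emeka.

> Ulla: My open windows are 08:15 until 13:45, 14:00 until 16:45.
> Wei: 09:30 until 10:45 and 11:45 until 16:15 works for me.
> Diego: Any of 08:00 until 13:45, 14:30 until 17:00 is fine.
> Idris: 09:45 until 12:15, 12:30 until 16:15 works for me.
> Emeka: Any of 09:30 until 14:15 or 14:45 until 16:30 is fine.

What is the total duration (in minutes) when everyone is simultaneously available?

255

Ulla ∩ Wei: 09:30-10:45, 11:45-13:45, 14:00-16:15.
Ulla ∩ Wei ∩ Diego: 09:30-10:45, 11:45-13:45, 14:30-16:15.
Ulla ∩ Wei ∩ Diego ∩ Idris: 09:45-10:45, 11:45-12:15, 12:30-13:45, 14:30-16:15.
Ulla ∩ Wei ∩ Diego ∩ Idris ∩ Emeka: 09:45-10:45, 11:45-12:15, 12:30-13:45, 14:45-16:15.
So the common availability across everyone is 09:45-10:45, 11:45-12:15, 12:30-13:45, 14:45-16:15.
Summing the common windows: 60 + 30 + 75 + 90 = 255 minutes.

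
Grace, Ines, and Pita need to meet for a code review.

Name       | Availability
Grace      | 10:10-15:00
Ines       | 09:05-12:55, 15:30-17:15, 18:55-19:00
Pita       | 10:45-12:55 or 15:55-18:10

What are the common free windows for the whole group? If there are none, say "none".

Grace ∩ Ines: 10:10-12:55.
Grace ∩ Ines ∩ Pita: 10:45-12:55.

10:45-12:55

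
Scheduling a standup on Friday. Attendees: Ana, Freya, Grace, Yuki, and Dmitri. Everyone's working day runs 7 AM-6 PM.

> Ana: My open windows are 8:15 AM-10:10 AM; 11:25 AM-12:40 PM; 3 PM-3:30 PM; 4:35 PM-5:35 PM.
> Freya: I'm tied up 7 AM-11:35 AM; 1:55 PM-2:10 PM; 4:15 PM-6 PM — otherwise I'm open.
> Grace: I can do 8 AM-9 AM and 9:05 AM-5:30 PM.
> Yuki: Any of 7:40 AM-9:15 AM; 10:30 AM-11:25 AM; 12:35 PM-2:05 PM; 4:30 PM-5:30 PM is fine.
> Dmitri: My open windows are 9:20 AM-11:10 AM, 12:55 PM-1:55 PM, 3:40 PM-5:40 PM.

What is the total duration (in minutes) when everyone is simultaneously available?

0

Ana free: 08:15-10:10, 11:25-12:40, 15:00-15:30, 16:35-17:35.
Freya free: 11:35-13:55, 14:10-16:15 (invert busy blocks within the working day).
Grace free: 08:00-09:00, 09:05-17:30.
Yuki free: 07:40-09:15, 10:30-11:25, 12:35-14:05, 16:30-17:30.
Dmitri free: 09:20-11:10, 12:55-13:55, 15:40-17:40.
Ana ∩ Freya: 11:35-12:40, 15:00-15:30.
Ana ∩ Freya ∩ Grace: 11:35-12:40, 15:00-15:30.
Ana ∩ Freya ∩ Grace ∩ Yuki: 12:35-12:40.
Ana ∩ Freya ∩ Grace ∩ Yuki ∩ Dmitri: ∅.
There is no time when everyone is free.
There is no common window, so the total is 0 minutes.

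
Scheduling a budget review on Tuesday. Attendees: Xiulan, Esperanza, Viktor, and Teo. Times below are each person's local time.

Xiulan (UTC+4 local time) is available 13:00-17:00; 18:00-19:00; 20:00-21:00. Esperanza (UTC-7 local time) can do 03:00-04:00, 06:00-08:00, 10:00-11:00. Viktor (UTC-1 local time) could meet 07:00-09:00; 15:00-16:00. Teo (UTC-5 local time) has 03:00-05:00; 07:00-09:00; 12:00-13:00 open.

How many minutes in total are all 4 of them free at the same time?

0

Xiulan in UTC: 09:00-13:00, 14:00-15:00, 16:00-17:00 (subtract 4h to convert from UTC+4).
Esperanza in UTC: 10:00-11:00, 13:00-15:00, 17:00-18:00 (add 7h to convert from UTC-7).
Viktor in UTC: 08:00-10:00, 16:00-17:00 (add 1h to convert from UTC-1).
Teo in UTC: 08:00-10:00, 12:00-14:00, 17:00-18:00 (add 5h to convert from UTC-5).
Xiulan ∩ Esperanza: 10:00-11:00, 14:00-15:00.
Xiulan ∩ Esperanza ∩ Viktor: ∅.
Xiulan ∩ Esperanza ∩ Viktor ∩ Teo: ∅.
There is no time when everyone is free.
There is no common window, so the total is 0 minutes.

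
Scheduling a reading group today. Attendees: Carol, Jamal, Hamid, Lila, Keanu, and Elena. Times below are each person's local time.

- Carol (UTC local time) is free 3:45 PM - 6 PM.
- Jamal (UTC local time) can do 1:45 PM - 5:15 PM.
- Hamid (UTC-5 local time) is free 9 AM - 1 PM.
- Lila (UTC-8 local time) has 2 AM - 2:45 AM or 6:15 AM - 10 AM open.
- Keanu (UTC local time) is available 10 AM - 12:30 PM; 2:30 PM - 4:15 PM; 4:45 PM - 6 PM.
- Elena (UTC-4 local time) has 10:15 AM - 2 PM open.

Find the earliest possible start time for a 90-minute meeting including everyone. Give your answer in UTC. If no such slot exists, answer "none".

none

Carol in UTC: 15:45-18:00.
Jamal in UTC: 13:45-17:15.
Hamid in UTC: 14:00-18:00 (add 5h to convert from UTC-5).
Lila in UTC: 10:00-10:45, 14:15-18:00 (add 8h to convert from UTC-8).
Keanu in UTC: 10:00-12:30, 14:30-16:15, 16:45-18:00.
Elena in UTC: 14:15-18:00 (add 4h to convert from UTC-4).
Carol ∩ Jamal: 15:45-17:15.
Carol ∩ Jamal ∩ Hamid: 15:45-17:15.
Carol ∩ Jamal ∩ Hamid ∩ Lila: 15:45-17:15.
Carol ∩ Jamal ∩ Hamid ∩ Lila ∩ Keanu: 15:45-16:15, 16:45-17:15.
Carol ∩ Jamal ∩ Hamid ∩ Lila ∩ Keanu ∩ Elena: 15:45-16:15, 16:45-17:15.
So the common availability across everyone is 15:45-16:15, 16:45-17:15.
No common window is at least 90 minutes long.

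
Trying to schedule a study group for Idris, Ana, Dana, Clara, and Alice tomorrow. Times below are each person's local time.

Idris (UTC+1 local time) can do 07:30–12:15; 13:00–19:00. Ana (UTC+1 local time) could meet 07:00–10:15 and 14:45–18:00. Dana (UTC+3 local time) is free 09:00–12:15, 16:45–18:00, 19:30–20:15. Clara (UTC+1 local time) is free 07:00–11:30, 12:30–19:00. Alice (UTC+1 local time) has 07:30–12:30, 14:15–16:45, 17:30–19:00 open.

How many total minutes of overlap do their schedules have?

Idris in UTC: 06:30-11:15, 12:00-18:00 (subtract 1h to convert from UTC+1).
Ana in UTC: 06:00-09:15, 13:45-17:00 (subtract 1h to convert from UTC+1).
Dana in UTC: 06:00-09:15, 13:45-15:00, 16:30-17:15 (subtract 3h to convert from UTC+3).
Clara in UTC: 06:00-10:30, 11:30-18:00 (subtract 1h to convert from UTC+1).
Alice in UTC: 06:30-11:30, 13:15-15:45, 16:30-18:00 (subtract 1h to convert from UTC+1).
Idris ∩ Ana: 06:30-09:15, 13:45-17:00.
Idris ∩ Ana ∩ Dana: 06:30-09:15, 13:45-15:00, 16:30-17:00.
Idris ∩ Ana ∩ Dana ∩ Clara: 06:30-09:15, 13:45-15:00, 16:30-17:00.
Idris ∩ Ana ∩ Dana ∩ Clara ∩ Alice: 06:30-09:15, 13:45-15:00, 16:30-17:00.
Summing the common windows: 165 + 75 + 30 = 270 minutes.

270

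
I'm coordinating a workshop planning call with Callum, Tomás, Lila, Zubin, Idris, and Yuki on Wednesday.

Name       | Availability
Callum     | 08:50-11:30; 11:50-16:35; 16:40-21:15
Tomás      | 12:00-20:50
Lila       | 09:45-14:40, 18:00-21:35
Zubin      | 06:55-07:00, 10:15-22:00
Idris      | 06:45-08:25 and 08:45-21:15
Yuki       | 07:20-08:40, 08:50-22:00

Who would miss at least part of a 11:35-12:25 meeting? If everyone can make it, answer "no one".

Callum: not fully free for 11:35-12:25. Tomás: not fully free for 11:35-12:25. Lila: free for 11:35-12:25. Zubin: free for 11:35-12:25. Idris: free for 11:35-12:25. Yuki: free for 11:35-12:25.

Callum, Tomás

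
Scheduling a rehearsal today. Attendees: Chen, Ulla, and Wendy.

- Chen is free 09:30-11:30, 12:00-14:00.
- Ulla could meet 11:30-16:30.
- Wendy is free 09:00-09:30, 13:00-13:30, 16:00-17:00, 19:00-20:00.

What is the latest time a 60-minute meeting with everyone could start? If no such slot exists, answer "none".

Chen ∩ Ulla: 12:00-14:00.
Chen ∩ Ulla ∩ Wendy: 13:00-13:30.
Those are the intersection windows.
No common window is at least 60 minutes long.

none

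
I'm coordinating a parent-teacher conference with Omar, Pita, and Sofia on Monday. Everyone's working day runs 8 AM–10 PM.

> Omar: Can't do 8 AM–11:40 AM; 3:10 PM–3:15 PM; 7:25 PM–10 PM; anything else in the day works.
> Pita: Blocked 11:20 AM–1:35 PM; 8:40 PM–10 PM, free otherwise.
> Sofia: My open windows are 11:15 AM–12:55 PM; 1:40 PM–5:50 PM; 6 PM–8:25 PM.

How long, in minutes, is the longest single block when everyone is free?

Omar free: 11:40-15:10, 15:15-19:25 (invert busy blocks within the working day).
Pita free: 08:00-11:20, 13:35-20:40 (invert busy blocks within the working day).
Sofia free: 11:15-12:55, 13:40-17:50, 18:00-20:25.
Omar ∩ Pita: 13:35-15:10, 15:15-19:25.
Omar ∩ Pita ∩ Sofia: 13:40-15:10, 15:15-17:50, 18:00-19:25.
The longest is 15:15-17:50 at 155 minutes.

155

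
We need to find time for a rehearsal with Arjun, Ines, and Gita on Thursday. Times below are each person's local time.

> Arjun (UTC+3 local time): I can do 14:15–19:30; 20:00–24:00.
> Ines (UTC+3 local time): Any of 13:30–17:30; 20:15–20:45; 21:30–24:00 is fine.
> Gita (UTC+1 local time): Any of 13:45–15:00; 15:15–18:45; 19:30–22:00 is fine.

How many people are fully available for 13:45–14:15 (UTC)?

Arjun in UTC: 11:15-16:30, 17:00-21:00 (subtract 3h to convert from UTC+3).
Ines in UTC: 10:30-14:30, 17:15-17:45, 18:30-21:00 (subtract 3h to convert from UTC+3).
Gita in UTC: 12:45-14:00, 14:15-17:45, 18:30-21:00 (subtract 1h to convert from UTC+1).
Arjun and Ines can make the full 13:45-14:15 slot — that's 2.

2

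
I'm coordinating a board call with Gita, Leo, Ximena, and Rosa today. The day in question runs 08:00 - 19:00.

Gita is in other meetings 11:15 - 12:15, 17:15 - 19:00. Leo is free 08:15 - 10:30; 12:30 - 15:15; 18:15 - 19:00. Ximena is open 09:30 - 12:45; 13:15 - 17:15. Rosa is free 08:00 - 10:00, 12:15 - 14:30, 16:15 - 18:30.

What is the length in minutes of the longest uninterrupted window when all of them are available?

75

Gita free: 08:00-11:15, 12:15-17:15 (invert busy blocks within the working day).
Leo free: 08:15-10:30, 12:30-15:15, 18:15-19:00.
Ximena free: 09:30-12:45, 13:15-17:15.
Rosa free: 08:00-10:00, 12:15-14:30, 16:15-18:30.
Gita ∩ Leo: 08:15-10:30, 12:30-15:15.
Gita ∩ Leo ∩ Ximena: 09:30-10:30, 12:30-12:45, 13:15-15:15.
Gita ∩ Leo ∩ Ximena ∩ Rosa: 09:30-10:00, 12:30-12:45, 13:15-14:30.
So the common availability across everyone is 09:30-10:00, 12:30-12:45, 13:15-14:30.
The longest is 13:15-14:30 at 75 minutes.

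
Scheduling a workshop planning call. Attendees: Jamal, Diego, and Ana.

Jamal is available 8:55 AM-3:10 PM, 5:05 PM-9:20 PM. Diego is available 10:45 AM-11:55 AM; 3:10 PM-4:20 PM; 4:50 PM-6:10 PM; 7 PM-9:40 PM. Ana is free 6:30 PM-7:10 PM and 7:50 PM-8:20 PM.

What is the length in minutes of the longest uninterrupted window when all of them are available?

Jamal ∩ Diego: 10:45-11:55, 17:05-18:10, 19:00-21:20.
Jamal ∩ Diego ∩ Ana: 19:00-19:10, 19:50-20:20.
Those are the intersection windows.
The longest is 19:50-20:20 at 30 minutes.

30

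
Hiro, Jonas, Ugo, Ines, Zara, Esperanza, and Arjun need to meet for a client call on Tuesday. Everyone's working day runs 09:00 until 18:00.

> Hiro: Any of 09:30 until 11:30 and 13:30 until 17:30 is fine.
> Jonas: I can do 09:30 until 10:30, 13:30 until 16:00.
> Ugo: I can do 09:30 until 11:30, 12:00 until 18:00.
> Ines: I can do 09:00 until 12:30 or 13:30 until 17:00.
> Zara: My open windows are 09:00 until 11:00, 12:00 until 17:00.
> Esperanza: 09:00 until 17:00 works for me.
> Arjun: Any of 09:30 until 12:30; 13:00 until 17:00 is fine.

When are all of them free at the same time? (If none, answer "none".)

09:30-10:30, 13:30-16:00

Hiro ∩ Jonas: 09:30-10:30, 13:30-16:00.
Hiro ∩ Jonas ∩ Ugo: 09:30-10:30, 13:30-16:00.
Hiro ∩ Jonas ∩ Ugo ∩ Ines: 09:30-10:30, 13:30-16:00.
Hiro ∩ Jonas ∩ Ugo ∩ Ines ∩ Zara: 09:30-10:30, 13:30-16:00.
Hiro ∩ Jonas ∩ Ugo ∩ Ines ∩ Zara ∩ Esperanza: 09:30-10:30, 13:30-16:00.
Hiro ∩ Jonas ∩ Ugo ∩ Ines ∩ Zara ∩ Esperanza ∩ Arjun: 09:30-10:30, 13:30-16:00.
Those are the intersection windows.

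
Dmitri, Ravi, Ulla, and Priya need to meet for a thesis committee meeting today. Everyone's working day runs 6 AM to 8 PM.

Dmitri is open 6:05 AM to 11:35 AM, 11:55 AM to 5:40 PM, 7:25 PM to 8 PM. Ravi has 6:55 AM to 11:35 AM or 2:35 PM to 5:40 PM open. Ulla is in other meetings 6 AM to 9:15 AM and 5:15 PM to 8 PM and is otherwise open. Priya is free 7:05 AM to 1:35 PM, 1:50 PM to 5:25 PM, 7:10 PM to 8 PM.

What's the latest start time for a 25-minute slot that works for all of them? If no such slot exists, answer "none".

16:50

Dmitri free: 06:05-11:35, 11:55-17:40, 19:25-20:00.
Ravi free: 06:55-11:35, 14:35-17:40.
Ulla free: 09:15-17:15 (invert busy blocks within the working day).
Priya free: 07:05-13:35, 13:50-17:25, 19:10-20:00.
Dmitri ∩ Ravi: 06:55-11:35, 14:35-17:40.
Dmitri ∩ Ravi ∩ Ulla: 09:15-11:35, 14:35-17:15.
Dmitri ∩ Ravi ∩ Ulla ∩ Priya: 09:15-11:35, 14:35-17:15.
The last common window of at least 25 minutes is 14:35-17:15; a 25-minute meeting can start as late as 16:50 and still end by 17:15.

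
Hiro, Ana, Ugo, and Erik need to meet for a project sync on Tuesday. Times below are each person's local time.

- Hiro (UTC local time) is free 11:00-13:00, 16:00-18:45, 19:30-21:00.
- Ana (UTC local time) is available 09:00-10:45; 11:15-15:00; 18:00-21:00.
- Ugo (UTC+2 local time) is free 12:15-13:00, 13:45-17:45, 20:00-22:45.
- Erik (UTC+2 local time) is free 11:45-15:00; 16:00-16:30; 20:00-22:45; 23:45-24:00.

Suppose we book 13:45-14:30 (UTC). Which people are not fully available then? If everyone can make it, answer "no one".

Hiro in UTC: 11:00-13:00, 16:00-18:45, 19:30-21:00.
Ana in UTC: 09:00-10:45, 11:15-15:00, 18:00-21:00.
Ugo in UTC: 10:15-11:00, 11:45-15:45, 18:00-20:45 (subtract 2h to convert from UTC+2).
Erik in UTC: 09:45-13:00, 14:00-14:30, 18:00-20:45, 21:45-22:00 (subtract 2h to convert from UTC+2).
Hiro: not fully free for 13:45-14:30. Ana: free for 13:45-14:30. Ugo: free for 13:45-14:30. Erik: not fully free for 13:45-14:30.

Erik, Hiro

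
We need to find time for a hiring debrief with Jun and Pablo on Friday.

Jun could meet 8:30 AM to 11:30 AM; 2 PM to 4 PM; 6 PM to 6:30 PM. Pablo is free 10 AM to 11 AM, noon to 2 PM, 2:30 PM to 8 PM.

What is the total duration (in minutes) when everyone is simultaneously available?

180

Jun ∩ Pablo: 10:00-11:00, 14:30-16:00, 18:00-18:30.
Summing the common windows: 60 + 90 + 30 = 180 minutes.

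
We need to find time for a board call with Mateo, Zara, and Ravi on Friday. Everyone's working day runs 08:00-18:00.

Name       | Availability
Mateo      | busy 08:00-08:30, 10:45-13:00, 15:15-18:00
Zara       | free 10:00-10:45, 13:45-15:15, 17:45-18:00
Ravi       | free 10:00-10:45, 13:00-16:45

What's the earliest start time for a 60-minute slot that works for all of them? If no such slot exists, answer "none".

13:45

Mateo free: 08:30-10:45, 13:00-15:15 (invert busy blocks within the working day).
Zara free: 10:00-10:45, 13:45-15:15, 17:45-18:00.
Ravi free: 10:00-10:45, 13:00-16:45.
Mateo ∩ Zara: 10:00-10:45, 13:45-15:15.
Mateo ∩ Zara ∩ Ravi: 10:00-10:45, 13:45-15:15.
The first common window of at least 60 minutes is 13:45-15:15, so the earliest start is 13:45.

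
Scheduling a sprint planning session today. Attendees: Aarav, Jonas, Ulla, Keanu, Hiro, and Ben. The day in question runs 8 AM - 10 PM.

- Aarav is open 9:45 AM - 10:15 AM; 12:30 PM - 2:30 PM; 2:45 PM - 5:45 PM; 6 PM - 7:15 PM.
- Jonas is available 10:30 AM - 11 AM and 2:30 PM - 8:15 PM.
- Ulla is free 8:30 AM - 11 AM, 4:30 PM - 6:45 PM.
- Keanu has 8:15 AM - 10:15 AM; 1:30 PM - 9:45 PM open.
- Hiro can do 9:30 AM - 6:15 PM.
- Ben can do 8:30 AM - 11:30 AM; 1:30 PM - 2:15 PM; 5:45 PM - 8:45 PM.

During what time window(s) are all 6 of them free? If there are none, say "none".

Aarav ∩ Jonas: 14:45-17:45, 18:00-19:15.
Aarav ∩ Jonas ∩ Ulla: 16:30-17:45, 18:00-18:45.
Aarav ∩ Jonas ∩ Ulla ∩ Keanu: 16:30-17:45, 18:00-18:45.
Aarav ∩ Jonas ∩ Ulla ∩ Keanu ∩ Hiro: 16:30-17:45, 18:00-18:15.
Aarav ∩ Jonas ∩ Ulla ∩ Keanu ∩ Hiro ∩ Ben: 18:00-18:15.

18:00-18:15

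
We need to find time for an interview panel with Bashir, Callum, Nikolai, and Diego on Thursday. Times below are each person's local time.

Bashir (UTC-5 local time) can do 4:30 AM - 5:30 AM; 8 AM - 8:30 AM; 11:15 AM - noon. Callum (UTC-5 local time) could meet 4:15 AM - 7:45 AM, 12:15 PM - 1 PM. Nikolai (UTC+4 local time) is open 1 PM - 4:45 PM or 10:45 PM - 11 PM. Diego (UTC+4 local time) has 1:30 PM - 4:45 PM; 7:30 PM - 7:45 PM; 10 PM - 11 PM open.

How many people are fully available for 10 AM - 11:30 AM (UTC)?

3

Bashir in UTC: 09:30-10:30, 13:00-13:30, 16:15-17:00 (add 5h to convert from UTC-5).
Callum in UTC: 09:15-12:45, 17:15-18:00 (add 5h to convert from UTC-5).
Nikolai in UTC: 09:00-12:45, 18:45-19:00 (subtract 4h to convert from UTC+4).
Diego in UTC: 09:30-12:45, 15:30-15:45, 18:00-19:00 (subtract 4h to convert from UTC+4).
Callum, Nikolai, and Diego can make the full 10:00-11:30 slot — that's 3.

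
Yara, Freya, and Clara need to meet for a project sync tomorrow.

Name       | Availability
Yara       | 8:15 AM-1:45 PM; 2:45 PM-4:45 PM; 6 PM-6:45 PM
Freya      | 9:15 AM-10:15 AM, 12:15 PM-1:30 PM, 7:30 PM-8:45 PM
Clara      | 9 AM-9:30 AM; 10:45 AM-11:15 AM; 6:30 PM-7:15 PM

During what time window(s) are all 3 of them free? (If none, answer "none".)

Yara ∩ Freya: 09:15-10:15, 12:15-13:30.
Yara ∩ Freya ∩ Clara: 09:15-09:30.

09:15-09:30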